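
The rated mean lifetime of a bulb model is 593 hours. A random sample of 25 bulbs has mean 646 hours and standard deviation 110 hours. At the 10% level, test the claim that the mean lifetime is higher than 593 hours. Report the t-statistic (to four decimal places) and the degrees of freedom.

H0: μ = 593; H1: μ > 593 (one-sample t-test, right-tailed).
t = (x̄ − μ₀)/(s/√n) = (646 − 593)/(110/√25) = 2.4091
df = n − 1 = 24
p-value = P(T ≥ 2.4091) ≈ 0.0120
Since p ≈ 0.0120 < α = 0.1, reject H0; the evidence is statistically significant.

t = 2.4091, df = 24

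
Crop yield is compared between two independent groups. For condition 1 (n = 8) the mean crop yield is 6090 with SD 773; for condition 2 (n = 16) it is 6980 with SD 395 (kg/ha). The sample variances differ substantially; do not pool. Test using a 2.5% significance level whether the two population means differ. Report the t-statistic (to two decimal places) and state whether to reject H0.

t = -3.06; reject H0

Let group 1 = condition 1, group 2 = condition 2. H0: μ_1 = μ_2; H1: μ_1 ≠ μ_2 (Welch's two-sample t-test, two-sided).
t = (x̄_1 − x̄_2)/√(s_1²/n_1 + s_2²/n_2) = (6090 − 6980)/√(773²/8 + 395²/16) = -3.06
Welch–Satterthwaite df ≈ 8.88
Two-sided p-value ≈ 0.0137
Since p ≈ 0.0137 < α = 0.025, reject H0; the evidence is statistically significant.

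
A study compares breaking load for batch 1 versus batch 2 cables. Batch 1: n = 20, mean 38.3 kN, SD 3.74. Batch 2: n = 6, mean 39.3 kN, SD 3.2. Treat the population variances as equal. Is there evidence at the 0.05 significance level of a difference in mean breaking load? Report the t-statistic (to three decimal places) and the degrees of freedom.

t = -0.591, df = 24

Let group 1 = batch 1, group 2 = batch 2. H0: μ_1 = μ_2; H1: μ_1 ≠ μ_2 (two-sample pooled-variance t-test, two-sided).
s_p² = [(20−1)·3.74² + (6−1)·3.2²]/(20+6−2) = 13.2069
t = (38.3 − 39.3)/√[13.2069·(1/20 + 1/6)] = -0.591
df = n₁ + n₂ − 2 = 24
Two-sided p-value ≈ 0.560
Since p ≈ 0.560 > α = 0.05, fail to reject H0; the data do not provide sufficient evidence against H0.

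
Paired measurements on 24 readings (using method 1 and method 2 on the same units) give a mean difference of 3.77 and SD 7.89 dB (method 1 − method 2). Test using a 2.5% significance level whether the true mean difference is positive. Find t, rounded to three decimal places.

H0: μ_d = 0; H1: μ_d > 0 (paired t-test on the differences, right-tailed).
t = d̄/(s_d/√n) = 3.77/(7.89/√24) = 2.341
df = n − 1 = 23
p-value = P(T ≥ 2.341) ≈ 0.0141
Since p ≈ 0.0141 < α = 0.025, reject H0; the evidence is statistically significant.

2.341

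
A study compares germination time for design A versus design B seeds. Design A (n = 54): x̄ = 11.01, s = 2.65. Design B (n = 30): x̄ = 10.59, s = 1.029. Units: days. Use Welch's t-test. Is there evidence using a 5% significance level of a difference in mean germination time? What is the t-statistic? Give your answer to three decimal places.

1.033

Let group 1 = design A, group 2 = design B. H0: μ_1 = μ_2; H1: μ_1 ≠ μ_2 (Welch's two-sample t-test, two-sided).
t = (x̄_1 − x̄_2)/√(s_1²/n_1 + s_2²/n_2) = (11.01 − 10.59)/√(2.65²/54 + 1.029²/30) = 1.033
Welch–Satterthwaite df ≈ 75.51
Two-sided p-value ≈ 0.3049
Since p ≈ 0.3049 > α = 0.05, fail to reject H0; the evidence is not statistically significant.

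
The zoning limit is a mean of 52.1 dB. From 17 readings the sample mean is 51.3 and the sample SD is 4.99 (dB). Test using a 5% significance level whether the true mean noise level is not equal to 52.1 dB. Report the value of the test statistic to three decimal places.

H0: μ = 52.1; H1: μ ≠ 52.1 (one-sample t-test, two-sided).
t = (x̄ − μ₀)/(s/√n) = (51.3 − 52.1)/(4.99/√17) = -0.661
df = n − 1 = 16
Two-sided p-value ≈ 0.5180
Since p ≈ 0.5180 > α = 0.05, fail to reject H0; the data do not provide sufficient evidence against H0.

-0.661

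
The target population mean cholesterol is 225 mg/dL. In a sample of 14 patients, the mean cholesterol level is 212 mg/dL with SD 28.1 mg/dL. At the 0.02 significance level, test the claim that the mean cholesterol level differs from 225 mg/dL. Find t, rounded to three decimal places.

H0: μ = 225; H1: μ ≠ 225 (one-sample t-test, two-sided).
t = (x̄ − μ₀)/(s/√n) = (212 − 225)/(28.1/√14) = -1.731
df = n − 1 = 13
Two-sided p-value ≈ 0.107
Since p ≈ 0.107 > α = 0.02, fail to reject H0; the evidence is not statistically significant.

-1.731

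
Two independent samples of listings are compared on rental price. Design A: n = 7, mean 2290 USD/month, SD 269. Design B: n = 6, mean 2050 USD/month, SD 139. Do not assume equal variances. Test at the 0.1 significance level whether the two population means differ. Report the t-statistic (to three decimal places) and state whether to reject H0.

t = 2.061; reject H0

Let group 1 = design A, group 2 = design B. H0: μ_1 = μ_2; H1: μ_1 ≠ μ_2 (Welch's two-sample t-test, two-sided).
t = (x̄_1 − x̄_2)/√(s_1²/n_1 + s_2²/n_2) = (2290 − 2050)/√(269²/7 + 139²/6) = 2.061
Welch–Satterthwaite df ≈ 9.24
Two-sided p-value ≈ 0.069
Since p ≈ 0.069 < α = 0.1, reject H0; the evidence is statistically significant.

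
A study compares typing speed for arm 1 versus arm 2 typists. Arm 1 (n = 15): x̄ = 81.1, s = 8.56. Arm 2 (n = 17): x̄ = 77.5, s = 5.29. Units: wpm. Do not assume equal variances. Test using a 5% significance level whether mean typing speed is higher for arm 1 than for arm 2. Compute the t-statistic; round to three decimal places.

1.409

Let group 1 = arm 1, group 2 = arm 2. H0: μ_1 = μ_2; H1: μ_1 > μ_2 (Welch's two-sample t-test, right-tailed).
t = (x̄_1 − x̄_2)/√(s_1²/n_1 + s_2²/n_2) = (81.1 − 77.5)/√(8.56²/15 + 5.29²/17) = 1.409
Welch–Satterthwaite df ≈ 22.76
p-value = P(T ≥ 1.409) ≈ 0.086
Since p ≈ 0.086 > α = 0.05, fail to reject H0; the data do not provide sufficient evidence against H0.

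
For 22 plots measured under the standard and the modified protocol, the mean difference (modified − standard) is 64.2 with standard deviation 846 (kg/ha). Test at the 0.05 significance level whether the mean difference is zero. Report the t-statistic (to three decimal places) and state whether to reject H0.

H0: μ_d = 0; H1: μ_d ≠ 0 (paired t-test on the differences, two-sided).
t = d̄/(s_d/√n) = 64.2/(846/√22) = 0.356
df = n − 1 = 21
Two-sided p-value ≈ 0.7254
Since p ≈ 0.7254 > α = 0.05, fail to reject H0; the data do not provide sufficient evidence against H0.

t = 0.356; fail to reject H0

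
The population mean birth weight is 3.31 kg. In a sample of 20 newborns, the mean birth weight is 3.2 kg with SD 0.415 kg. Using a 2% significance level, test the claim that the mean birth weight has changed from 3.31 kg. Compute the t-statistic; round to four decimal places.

H0: μ = 3.31; H1: μ ≠ 3.31 (one-sample t-test, two-sided).
t = (x̄ − μ₀)/(s/√n) = (3.2 − 3.31)/(0.415/√20) = -1.1854
df = n − 1 = 19
Two-sided p-value ≈ 0.250
Since p ≈ 0.250 > α = 0.02, fail to reject H0; the data do not provide sufficient evidence against H0.

-1.1854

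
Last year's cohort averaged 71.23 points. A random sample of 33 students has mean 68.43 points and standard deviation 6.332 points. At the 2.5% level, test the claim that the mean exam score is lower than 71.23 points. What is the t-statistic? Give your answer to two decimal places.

H0: μ = 71.23; H1: μ < 71.23 (one-sample t-test, left-tailed).
t = (x̄ − μ₀)/(s/√n) = (68.43 − 71.23)/(6.332/√33) = -2.54
df = n − 1 = 32
p-value = P(T ≤ -2.54) ≈ 0.008
Since p ≈ 0.008 < α = 0.025, reject H0; the evidence is statistically significant.

-2.54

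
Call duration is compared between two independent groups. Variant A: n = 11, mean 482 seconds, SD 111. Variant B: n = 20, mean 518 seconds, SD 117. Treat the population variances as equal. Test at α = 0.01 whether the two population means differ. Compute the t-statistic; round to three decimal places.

Let group 1 = variant A, group 2 = variant B. H0: μ_1 = μ_2; H1: μ_1 ≠ μ_2 (two-sample pooled-variance t-test, two-sided).
s_p² = [(11−1)·111² + (20−1)·117²]/(11+20−2) = 13217.3
t = (482 − 518)/√[13217.3·(1/11 + 1/20)] = -0.834
df = n₁ + n₂ − 2 = 29
Two-sided p-value ≈ 0.4110
Since p ≈ 0.4110 > α = 0.01, fail to reject H0; the evidence is not statistically significant.

-0.834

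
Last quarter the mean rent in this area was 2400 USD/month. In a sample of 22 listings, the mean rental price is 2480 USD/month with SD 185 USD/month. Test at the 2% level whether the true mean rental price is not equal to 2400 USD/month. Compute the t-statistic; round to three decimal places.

H0: μ = 2400; H1: μ ≠ 2400 (one-sample t-test, two-sided).
t = (x̄ − μ₀)/(s/√n) = (2480 − 2400)/(185/√22) = 2.028
df = n − 1 = 21
Two-sided p-value ≈ 0.055
Since p ≈ 0.055 > α = 0.02, fail to reject H0; the evidence is not statistically significant.

2.028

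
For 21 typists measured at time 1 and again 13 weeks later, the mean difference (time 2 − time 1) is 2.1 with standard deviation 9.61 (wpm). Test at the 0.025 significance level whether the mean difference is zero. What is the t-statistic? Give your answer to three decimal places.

H0: μ_d = 0; H1: μ_d ≠ 0 (paired t-test on the differences, two-sided).
t = d̄/(s_d/√n) = 2.1/(9.61/√21) = 1.001
df = n − 1 = 20
Two-sided p-value ≈ 0.3286
Since p ≈ 0.3286 > α = 0.025, fail to reject H0; the evidence is not statistically significant.

1.001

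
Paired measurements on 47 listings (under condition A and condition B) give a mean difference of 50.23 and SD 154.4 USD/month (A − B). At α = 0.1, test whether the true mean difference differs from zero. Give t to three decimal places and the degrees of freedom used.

t = 2.230, df = 46

H0: μ_d = 0; H1: μ_d ≠ 0 (paired t-test on the differences, two-sided).
t = d̄/(s_d/√n) = 50.23/(154.4/√47) = 2.230
df = n − 1 = 46
Two-sided p-value ≈ 0.0306
Since p ≈ 0.0306 < α = 0.1, reject H0; the data support H1.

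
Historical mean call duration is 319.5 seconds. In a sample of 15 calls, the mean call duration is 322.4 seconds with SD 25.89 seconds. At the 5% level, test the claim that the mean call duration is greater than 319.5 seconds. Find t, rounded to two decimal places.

H0: μ = 319.5; H1: μ > 319.5 (one-sample t-test, right-tailed).
t = (x̄ − μ₀)/(s/√n) = (322.4 − 319.5)/(25.89/√15) = 0.43
df = n − 1 = 14
p-value = P(T ≥ 0.43) ≈ 0.336
Since p ≈ 0.336 > α = 0.05, fail to reject H0; the evidence is not statistically significant.

0.43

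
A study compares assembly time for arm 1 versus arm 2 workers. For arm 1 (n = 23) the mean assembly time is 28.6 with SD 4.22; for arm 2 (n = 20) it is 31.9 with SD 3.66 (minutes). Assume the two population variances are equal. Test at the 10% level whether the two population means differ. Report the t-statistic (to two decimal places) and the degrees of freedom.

t = -2.72, df = 41

Let group 1 = arm 1, group 2 = arm 2. H0: μ_1 = μ_2; H1: μ_1 ≠ μ_2 (two-sample pooled-variance t-test, two-sided).
s_p² = [(23−1)·4.22² + (20−1)·3.66²]/(23+20−2) = 15.7634
t = (28.6 − 31.9)/√[15.7634·(1/23 + 1/20)] = -2.72
df = n₁ + n₂ − 2 = 41
Two-sided p-value ≈ 0.0096
Since p ≈ 0.0096 < α = 0.1, reject H0; the evidence is statistically significant.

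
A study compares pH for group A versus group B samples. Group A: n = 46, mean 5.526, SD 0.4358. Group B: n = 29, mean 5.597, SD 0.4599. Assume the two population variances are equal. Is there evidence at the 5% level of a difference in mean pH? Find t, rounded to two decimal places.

-0.67

Let group 1 = group A, group 2 = group B. H0: μ_1 = μ_2; H1: μ_1 ≠ μ_2 (two-sample pooled-variance t-test, two-sided).
s_p² = [(46−1)·0.4358² + (29−1)·0.4599²]/(46+29−2) = 0.198201
t = (5.526 − 5.597)/√[0.198201·(1/46 + 1/29)] = -0.67
df = n₁ + n₂ − 2 = 73
Two-sided p-value ≈ 0.5033
Since p ≈ 0.5033 > α = 0.05, fail to reject H0; the evidence is not statistically significant.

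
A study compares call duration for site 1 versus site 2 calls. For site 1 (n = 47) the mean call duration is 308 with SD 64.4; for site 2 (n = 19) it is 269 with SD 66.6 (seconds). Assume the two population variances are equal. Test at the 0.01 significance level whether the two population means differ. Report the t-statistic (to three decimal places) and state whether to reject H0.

t = 2.206; fail to reject H0

Let group 1 = site 1, group 2 = site 2. H0: μ_1 = μ_2; H1: μ_1 ≠ μ_2 (two-sample pooled-variance t-test, two-sided).
s_p² = [(47−1)·64.4² + (19−1)·66.6²]/(47+19−2) = 4228.42
t = (308 − 269)/√[4228.42·(1/47 + 1/19)] = 2.206
df = n₁ + n₂ − 2 = 64
Two-sided p-value ≈ 0.0310
Since p ≈ 0.0310 > α = 0.01, fail to reject H0; the evidence is not statistically significant.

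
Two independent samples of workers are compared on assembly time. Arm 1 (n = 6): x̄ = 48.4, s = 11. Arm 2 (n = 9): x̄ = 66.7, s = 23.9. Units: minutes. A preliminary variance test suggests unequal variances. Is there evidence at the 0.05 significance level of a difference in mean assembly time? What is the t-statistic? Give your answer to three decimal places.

-2.001

Let group 1 = arm 1, group 2 = arm 2. H0: μ_1 = μ_2; H1: μ_1 ≠ μ_2 (Welch's two-sample t-test, two-sided).
t = (x̄_1 − x̄_2)/√(s_1²/n_1 + s_2²/n_2) = (48.4 − 66.7)/√(11²/6 + 23.9²/9) = -2.001
Welch–Satterthwaite df ≈ 11.96
Two-sided p-value ≈ 0.0686
Since p ≈ 0.0686 > α = 0.05, fail to reject H0; the data do not provide sufficient evidence against H0.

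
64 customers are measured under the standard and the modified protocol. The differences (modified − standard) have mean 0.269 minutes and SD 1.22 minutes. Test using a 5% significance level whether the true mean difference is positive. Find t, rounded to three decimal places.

1.764

H0: μ_d = 0; H1: μ_d > 0 (paired t-test on the differences, right-tailed).
t = d̄/(s_d/√n) = 0.269/(1.22/√64) = 1.764
df = n − 1 = 63
p-value = P(T ≥ 1.764) ≈ 0.041
Since p ≈ 0.041 < α = 0.05, reject H0; the data support H1.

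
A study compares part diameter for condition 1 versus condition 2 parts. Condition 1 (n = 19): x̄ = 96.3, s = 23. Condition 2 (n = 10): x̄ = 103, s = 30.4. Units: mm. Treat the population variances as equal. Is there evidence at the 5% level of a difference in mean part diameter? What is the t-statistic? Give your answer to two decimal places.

-0.67

Let group 1 = condition 1, group 2 = condition 2. H0: μ_1 = μ_2; H1: μ_1 ≠ μ_2 (two-sample pooled-variance t-test, two-sided).
s_p² = [(19−1)·23² + (10−1)·30.4²]/(19+10−2) = 660.72
t = (96.3 − 103)/√[660.72·(1/19 + 1/10)] = -0.67
df = n₁ + n₂ − 2 = 27
Two-sided p-value ≈ 0.5103
Since p ≈ 0.5103 > α = 0.05, fail to reject H0; the data do not provide sufficient evidence against H0.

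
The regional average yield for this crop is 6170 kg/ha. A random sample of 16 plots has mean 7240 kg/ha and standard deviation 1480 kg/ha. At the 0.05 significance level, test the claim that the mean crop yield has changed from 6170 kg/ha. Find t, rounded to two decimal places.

2.89

H0: μ = 6170; H1: μ ≠ 6170 (one-sample t-test, two-sided).
t = (x̄ − μ₀)/(s/√n) = (7240 − 6170)/(1480/√16) = 2.89
df = n − 1 = 15
Two-sided p-value ≈ 0.011
Since p ≈ 0.011 < α = 0.05, reject H0; the data support H1.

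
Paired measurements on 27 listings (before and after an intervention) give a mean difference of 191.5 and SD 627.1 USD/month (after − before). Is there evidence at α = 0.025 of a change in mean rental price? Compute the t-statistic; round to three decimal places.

H0: μ_d = 0; H1: μ_d ≠ 0 (paired t-test on the differences, two-sided).
t = d̄/(s_d/√n) = 191.5/(627.1/√27) = 1.587
df = n − 1 = 26
Two-sided p-value ≈ 0.1247
Since p ≈ 0.1247 > α = 0.025, fail to reject H0; the data do not provide sufficient evidence against H0.

1.587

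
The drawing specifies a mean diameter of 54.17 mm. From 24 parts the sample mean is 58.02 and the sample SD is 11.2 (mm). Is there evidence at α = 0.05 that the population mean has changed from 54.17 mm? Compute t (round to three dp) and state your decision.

H0: μ = 54.17; H1: μ ≠ 54.17 (one-sample t-test, two-sided).
t = (x̄ − μ₀)/(s/√n) = (58.02 − 54.17)/(11.2/√24) = 1.684
df = n − 1 = 23
Two-sided p-value ≈ 0.1057
Since p ≈ 0.1057 > α = 0.05, fail to reject H0; the data do not provide sufficient evidence against H0.

t = 1.684; fail to reject H0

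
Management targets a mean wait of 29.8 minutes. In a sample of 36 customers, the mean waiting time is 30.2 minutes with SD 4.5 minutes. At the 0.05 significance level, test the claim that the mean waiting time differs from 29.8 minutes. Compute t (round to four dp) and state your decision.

t = 0.5333; fail to reject H0

H0: μ = 29.8; H1: μ ≠ 29.8 (one-sample t-test, two-sided).
t = (x̄ − μ₀)/(s/√n) = (30.2 − 29.8)/(4.5/√36) = 0.5333
df = n − 1 = 35
Two-sided p-value ≈ 0.5972
Since p ≈ 0.5972 > α = 0.05, fail to reject H0; the data do not provide sufficient evidence against H0.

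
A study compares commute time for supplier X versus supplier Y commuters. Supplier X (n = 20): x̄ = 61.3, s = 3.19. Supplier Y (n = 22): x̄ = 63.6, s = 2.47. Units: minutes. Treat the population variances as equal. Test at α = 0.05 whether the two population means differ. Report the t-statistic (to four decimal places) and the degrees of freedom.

Let group 1 = supplier X, group 2 = supplier Y. H0: μ_1 = μ_2; H1: μ_1 ≠ μ_2 (two-sample pooled-variance t-test, two-sided).
s_p² = [(20−1)·3.19² + (22−1)·2.47²]/(20+22−2) = 8.03662
t = (61.3 − 63.6)/√[8.03662·(1/20 + 1/22)] = -2.6260
df = n₁ + n₂ − 2 = 40
Two-sided p-value ≈ 0.0122
Since p ≈ 0.0122 < α = 0.05, reject H0; the evidence is statistically significant.

t = -2.6260, df = 40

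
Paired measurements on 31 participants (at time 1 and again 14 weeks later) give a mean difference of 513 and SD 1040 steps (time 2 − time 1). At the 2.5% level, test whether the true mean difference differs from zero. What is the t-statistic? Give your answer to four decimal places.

H0: μ_d = 0; H1: μ_d ≠ 0 (paired t-test on the differences, two-sided).
t = d̄/(s_d/√n) = 513/(1040/√31) = 2.7464
df = n − 1 = 30
Two-sided p-value ≈ 0.010
Since p ≈ 0.010 < α = 0.025, reject H0; the data support H1.

2.7464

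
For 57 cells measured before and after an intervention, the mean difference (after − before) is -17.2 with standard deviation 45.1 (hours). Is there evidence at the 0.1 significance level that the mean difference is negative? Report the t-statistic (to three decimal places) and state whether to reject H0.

H0: μ_d = 0; H1: μ_d < 0 (paired t-test on the differences, left-tailed).
t = d̄/(s_d/√n) = -17.2/(45.1/√57) = -2.879
df = n − 1 = 56
p-value = P(T ≤ -2.879) ≈ 0.0028
Since p ≈ 0.0028 < α = 0.1, reject H0; the evidence is statistically significant.

t = -2.879; reject H0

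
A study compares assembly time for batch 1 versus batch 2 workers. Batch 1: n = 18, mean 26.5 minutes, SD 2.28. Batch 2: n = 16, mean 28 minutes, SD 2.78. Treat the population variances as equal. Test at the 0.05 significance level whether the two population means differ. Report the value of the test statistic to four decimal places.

Let group 1 = batch 1, group 2 = batch 2. H0: μ_1 = μ_2; H1: μ_1 ≠ μ_2 (two-sample pooled-variance t-test, two-sided).
s_p² = [(18−1)·2.28² + (16−1)·2.78²]/(18+16−2) = 6.38434
t = (26.5 − 28)/√[6.38434·(1/18 + 1/16)] = -1.7278
df = n₁ + n₂ − 2 = 32
Two-sided p-value ≈ 0.094
Since p ≈ 0.094 > α = 0.05, fail to reject H0; the evidence is not statistically significant.

-1.7278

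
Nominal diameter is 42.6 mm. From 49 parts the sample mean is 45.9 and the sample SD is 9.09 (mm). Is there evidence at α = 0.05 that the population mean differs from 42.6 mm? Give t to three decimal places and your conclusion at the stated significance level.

t = 2.541; reject H0

H0: μ = 42.6; H1: μ ≠ 42.6 (one-sample t-test, two-sided).
t = (x̄ − μ₀)/(s/√n) = (45.9 − 42.6)/(9.09/√49) = 2.541
df = n − 1 = 48
Two-sided p-value ≈ 0.014
Since p ≈ 0.014 < α = 0.05, reject H0; the evidence is statistically significant.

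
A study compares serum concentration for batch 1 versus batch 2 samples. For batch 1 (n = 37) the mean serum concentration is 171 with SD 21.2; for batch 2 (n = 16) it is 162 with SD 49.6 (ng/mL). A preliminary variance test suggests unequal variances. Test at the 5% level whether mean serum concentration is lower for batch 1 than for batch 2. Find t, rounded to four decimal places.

Let group 1 = batch 1, group 2 = batch 2. H0: μ_1 = μ_2; H1: μ_1 < μ_2 (Welch's two-sample t-test, left-tailed).
t = (x̄_1 − x̄_2)/√(s_1²/n_1 + s_2²/n_2) = (171 − 162)/√(21.2²/37 + 49.6²/16) = 0.6987
Welch–Satterthwaite df ≈ 17.42
p-value = P(T ≤ 0.6987) ≈ 0.7530
Since p ≈ 0.7530 > α = 0.05, fail to reject H0; the data do not provide sufficient evidence against H0.

0.6987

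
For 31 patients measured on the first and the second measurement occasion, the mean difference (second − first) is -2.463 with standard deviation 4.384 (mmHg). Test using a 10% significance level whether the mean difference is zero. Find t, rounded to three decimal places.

H0: μ_d = 0; H1: μ_d ≠ 0 (paired t-test on the differences, two-sided).
t = d̄/(s_d/√n) = -2.463/(4.384/√31) = -3.128
df = n − 1 = 30
Two-sided p-value ≈ 0.0039
Since p ≈ 0.0039 < α = 0.1, reject H0; the evidence is statistically significant.

-3.128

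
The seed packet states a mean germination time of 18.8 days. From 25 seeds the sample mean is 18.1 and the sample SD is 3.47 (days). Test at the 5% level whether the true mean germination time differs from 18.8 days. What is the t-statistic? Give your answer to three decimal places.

-1.009

H0: μ = 18.8; H1: μ ≠ 18.8 (one-sample t-test, two-sided).
t = (x̄ − μ₀)/(s/√n) = (18.1 − 18.8)/(3.47/√25) = -1.009
df = n − 1 = 24
Two-sided p-value ≈ 0.3232
Since p ≈ 0.3232 > α = 0.05, fail to reject H0; the data do not provide sufficient evidence against H0.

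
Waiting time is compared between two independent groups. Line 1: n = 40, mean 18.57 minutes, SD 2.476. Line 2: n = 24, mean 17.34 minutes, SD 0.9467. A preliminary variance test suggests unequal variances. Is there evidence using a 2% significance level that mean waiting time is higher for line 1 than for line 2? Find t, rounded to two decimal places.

2.82

Let group 1 = line 1, group 2 = line 2. H0: μ_1 = μ_2; H1: μ_1 > μ_2 (Welch's two-sample t-test, right-tailed).
t = (x̄_1 − x̄_2)/√(s_1²/n_1 + s_2²/n_2) = (18.57 − 17.34)/√(2.476²/40 + 0.9467²/24) = 2.82
Welch–Satterthwaite df ≈ 54.80
p-value = P(T ≥ 2.82) ≈ 0.0034
Since p ≈ 0.0034 < α = 0.02, reject H0; the evidence is statistically significant.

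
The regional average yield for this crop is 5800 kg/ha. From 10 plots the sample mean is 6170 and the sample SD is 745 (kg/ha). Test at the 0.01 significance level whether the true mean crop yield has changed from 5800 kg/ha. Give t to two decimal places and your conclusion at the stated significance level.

H0: μ = 5800; H1: μ ≠ 5800 (one-sample t-test, two-sided).
t = (x̄ − μ₀)/(s/√n) = (6170 − 5800)/(745/√10) = 1.57
df = n − 1 = 9
Two-sided p-value ≈ 0.1507
Since p ≈ 0.1507 > α = 0.01, fail to reject H0; the data do not provide sufficient evidence against H0.

t = 1.57; fail to reject H0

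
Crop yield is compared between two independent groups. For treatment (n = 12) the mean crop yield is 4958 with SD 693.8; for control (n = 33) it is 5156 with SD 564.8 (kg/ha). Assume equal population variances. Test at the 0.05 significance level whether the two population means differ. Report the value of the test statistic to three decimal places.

Let group 1 = treatment, group 2 = control. H0: μ_1 = μ_2; H1: μ_1 ≠ μ_2 (two-sample pooled-variance t-test, two-sided).
s_p² = [(12−1)·693.8² + (33−1)·564.8²]/(12+33−2) = 360533
t = (4958 − 5156)/√[360533·(1/12 + 1/33)] = -0.978
df = n₁ + n₂ − 2 = 43
Two-sided p-value ≈ 0.333
Since p ≈ 0.333 > α = 0.05, fail to reject H0; the evidence is not statistically significant.

-0.978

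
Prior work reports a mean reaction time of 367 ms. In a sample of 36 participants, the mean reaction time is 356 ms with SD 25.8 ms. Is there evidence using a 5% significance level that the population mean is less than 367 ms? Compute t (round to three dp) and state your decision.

t = -2.558; reject H0

H0: μ = 367; H1: μ < 367 (one-sample t-test, left-tailed).
t = (x̄ − μ₀)/(s/√n) = (356 − 367)/(25.8/√36) = -2.558
df = n − 1 = 35
p-value = P(T ≤ -2.558) ≈ 0.0075
Since p ≈ 0.0075 < α = 0.05, reject H0; the evidence is statistically significant.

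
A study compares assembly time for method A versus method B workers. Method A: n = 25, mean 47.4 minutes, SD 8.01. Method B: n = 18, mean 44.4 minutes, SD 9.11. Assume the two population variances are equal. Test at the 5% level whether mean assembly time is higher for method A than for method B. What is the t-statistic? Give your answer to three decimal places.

1.144

Let group 1 = method A, group 2 = method B. H0: μ_1 = μ_2; H1: μ_1 > μ_2 (two-sample pooled-variance t-test, right-tailed).
s_p² = [(25−1)·8.01² + (18−1)·9.11²]/(25+18−2) = 71.9685
t = (47.4 − 44.4)/√[71.9685·(1/25 + 1/18)] = 1.144
df = n₁ + n₂ − 2 = 41
p-value = P(T ≥ 1.144) ≈ 0.130
Since p ≈ 0.130 > α = 0.05, fail to reject H0; the evidence is not statistically significant.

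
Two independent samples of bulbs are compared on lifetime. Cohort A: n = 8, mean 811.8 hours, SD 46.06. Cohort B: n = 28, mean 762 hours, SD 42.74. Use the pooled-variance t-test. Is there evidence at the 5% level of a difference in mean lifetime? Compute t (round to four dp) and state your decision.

Let group 1 = cohort A, group 2 = cohort B. H0: μ_1 = μ_2; H1: μ_1 ≠ μ_2 (two-sample pooled-variance t-test, two-sided).
s_p² = [(8−1)·46.06² + (28−1)·42.74²]/(8+28−2) = 1887.41
t = (811.8 − 762)/√[1887.41·(1/8 + 1/28)] = 2.8594
df = n₁ + n₂ − 2 = 34
Two-sided p-value ≈ 0.0072
Since p ≈ 0.0072 < α = 0.05, reject H0; the evidence is statistically significant.

t = 2.8594; reject H0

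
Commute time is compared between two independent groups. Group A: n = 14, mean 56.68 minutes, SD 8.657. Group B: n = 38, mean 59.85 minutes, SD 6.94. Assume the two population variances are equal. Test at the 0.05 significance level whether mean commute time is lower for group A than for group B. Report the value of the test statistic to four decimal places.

Let group 1 = group A, group 2 = group B. H0: μ_1 = μ_2; H1: μ_1 < μ_2 (two-sample pooled-variance t-test, left-tailed).
s_p² = [(14−1)·8.657² + (38−1)·6.94²]/(14+38−2) = 55.1264
t = (56.68 − 59.85)/√[55.1264·(1/14 + 1/38)] = -1.3656
df = n₁ + n₂ − 2 = 50
p-value = P(T ≤ -1.3656) ≈ 0.0891
Since p ≈ 0.0891 > α = 0.05, fail to reject H0; the data do not provide sufficient evidence against H0.

-1.3656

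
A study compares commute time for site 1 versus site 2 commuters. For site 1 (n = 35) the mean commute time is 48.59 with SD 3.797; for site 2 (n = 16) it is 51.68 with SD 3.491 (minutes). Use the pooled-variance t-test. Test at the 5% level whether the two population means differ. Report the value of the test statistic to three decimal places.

-2.763

Let group 1 = site 1, group 2 = site 2. H0: μ_1 = μ_2; H1: μ_1 ≠ μ_2 (two-sample pooled-variance t-test, two-sided).
s_p² = [(35−1)·3.797² + (16−1)·3.491²]/(35+16−2) = 13.7345
t = (48.59 − 51.68)/√[13.7345·(1/35 + 1/16)] = -2.763
df = n₁ + n₂ − 2 = 49
Two-sided p-value ≈ 0.008
Since p ≈ 0.008 < α = 0.05, reject H0; the evidence is statistically significant.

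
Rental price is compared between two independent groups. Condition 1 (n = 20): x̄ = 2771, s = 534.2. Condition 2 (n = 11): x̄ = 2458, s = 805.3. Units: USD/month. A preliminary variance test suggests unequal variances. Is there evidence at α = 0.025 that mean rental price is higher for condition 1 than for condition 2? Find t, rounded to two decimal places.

Let group 1 = condition 1, group 2 = condition 2. H0: μ_1 = μ_2; H1: μ_1 > μ_2 (Welch's two-sample t-test, right-tailed).
t = (x̄_1 − x̄_2)/√(s_1²/n_1 + s_2²/n_2) = (2771 − 2458)/√(534.2²/20 + 805.3²/11) = 1.16
Welch–Satterthwaite df ≈ 14.96
p-value = P(T ≥ 1.16) ≈ 0.133
Since p ≈ 0.133 > α = 0.025, fail to reject H0; the data do not provide sufficient evidence against H0.

1.16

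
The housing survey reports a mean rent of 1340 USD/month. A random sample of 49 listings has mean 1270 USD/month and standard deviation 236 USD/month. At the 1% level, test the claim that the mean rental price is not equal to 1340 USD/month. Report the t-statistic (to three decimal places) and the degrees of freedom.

H0: μ = 1340; H1: μ ≠ 1340 (one-sample t-test, two-sided).
t = (x̄ − μ₀)/(s/√n) = (1270 − 1340)/(236/√49) = -2.076
df = n − 1 = 48
Two-sided p-value ≈ 0.0432
Since p ≈ 0.0432 > α = 0.01, fail to reject H0; the data do not provide sufficient evidence against H0.

t = -2.076, df = 48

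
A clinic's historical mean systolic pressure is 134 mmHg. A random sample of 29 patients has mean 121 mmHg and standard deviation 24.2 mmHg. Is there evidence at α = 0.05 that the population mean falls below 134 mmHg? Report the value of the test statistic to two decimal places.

-2.89

H0: μ = 134; H1: μ < 134 (one-sample t-test, left-tailed).
t = (x̄ − μ₀)/(s/√n) = (121 − 134)/(24.2/√29) = -2.89
df = n − 1 = 28
p-value = P(T ≤ -2.89) ≈ 0.004
Since p ≈ 0.004 < α = 0.05, reject H0; the data support H1.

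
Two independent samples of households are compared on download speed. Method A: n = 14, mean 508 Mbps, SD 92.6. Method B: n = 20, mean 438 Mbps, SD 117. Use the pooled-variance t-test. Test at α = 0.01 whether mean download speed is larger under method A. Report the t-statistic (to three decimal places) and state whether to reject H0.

t = 1.864; fail to reject H0

Let group 1 = method A, group 2 = method B. H0: μ_1 = μ_2; H1: μ_1 > μ_2 (two-sample pooled-variance t-test, right-tailed).
s_p² = [(14−1)·92.6² + (20−1)·117²]/(14+20−2) = 11611.3
t = (508 − 438)/√[11611.3·(1/14 + 1/20)] = 1.864
df = n₁ + n₂ − 2 = 32
p-value = P(T ≥ 1.864) ≈ 0.0357
Since p ≈ 0.0357 > α = 0.01, fail to reject H0; the data do not provide sufficient evidence against H0.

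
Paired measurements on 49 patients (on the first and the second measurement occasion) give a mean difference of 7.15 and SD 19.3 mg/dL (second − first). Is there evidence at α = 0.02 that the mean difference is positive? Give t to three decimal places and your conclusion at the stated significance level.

H0: μ_d = 0; H1: μ_d > 0 (paired t-test on the differences, right-tailed).
t = d̄/(s_d/√n) = 7.15/(19.3/√49) = 2.593
df = n − 1 = 48
p-value = P(T ≥ 2.593) ≈ 0.0063
Since p ≈ 0.0063 < α = 0.02, reject H0; the evidence is statistically significant.

t = 2.593; reject H0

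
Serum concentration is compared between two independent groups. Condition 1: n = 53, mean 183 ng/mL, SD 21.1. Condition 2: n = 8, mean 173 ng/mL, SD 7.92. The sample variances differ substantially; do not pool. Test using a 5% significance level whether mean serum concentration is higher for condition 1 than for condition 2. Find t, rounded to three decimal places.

Let group 1 = condition 1, group 2 = condition 2. H0: μ_1 = μ_2; H1: μ_1 > μ_2 (Welch's two-sample t-test, right-tailed).
t = (x̄_1 − x̄_2)/√(s_1²/n_1 + s_2²/n_2) = (183 − 173)/√(21.1²/53 + 7.92²/8) = 2.481
Welch–Satterthwaite df ≈ 26.01
p-value = P(T ≥ 2.481) ≈ 0.0099
Since p ≈ 0.0099 < α = 0.05, reject H0; the data support H1.

2.481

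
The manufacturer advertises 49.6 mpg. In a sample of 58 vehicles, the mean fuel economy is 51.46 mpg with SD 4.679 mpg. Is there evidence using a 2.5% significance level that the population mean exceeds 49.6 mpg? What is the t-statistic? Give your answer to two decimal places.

H0: μ = 49.6; H1: μ > 49.6 (one-sample t-test, right-tailed).
t = (x̄ − μ₀)/(s/√n) = (51.46 − 49.6)/(4.679/√58) = 3.03
df = n − 1 = 57
p-value = P(T ≥ 3.03) ≈ 0.0018
Since p ≈ 0.0018 < α = 0.025, reject H0; the data support H1.

3.03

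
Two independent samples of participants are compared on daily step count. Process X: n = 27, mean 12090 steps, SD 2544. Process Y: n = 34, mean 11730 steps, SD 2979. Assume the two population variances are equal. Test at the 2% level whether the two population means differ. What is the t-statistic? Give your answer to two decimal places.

0.50

Let group 1 = process X, group 2 = process Y. H0: μ_1 = μ_2; H1: μ_1 ≠ μ_2 (two-sample pooled-variance t-test, two-sided).
s_p² = [(27−1)·2544² + (34−1)·2979²]/(27+34−2) = 7815710
t = (12090 − 11730)/√[7815710·(1/27 + 1/34)] = 0.50
df = n₁ + n₂ − 2 = 59
Two-sided p-value ≈ 0.619
Since p ≈ 0.619 > α = 0.02, fail to reject H0; the data do not provide sufficient evidence against H0.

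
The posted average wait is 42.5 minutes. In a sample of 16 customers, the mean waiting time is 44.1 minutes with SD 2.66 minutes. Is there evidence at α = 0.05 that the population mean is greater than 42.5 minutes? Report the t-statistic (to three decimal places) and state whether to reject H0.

H0: μ = 42.5; H1: μ > 42.5 (one-sample t-test, right-tailed).
t = (x̄ − μ₀)/(s/√n) = (44.1 − 42.5)/(2.66/√16) = 2.406
df = n − 1 = 15
p-value = P(T ≥ 2.406) ≈ 0.015
Since p ≈ 0.015 < α = 0.05, reject H0; the evidence is statistically significant.

t = 2.406; reject H0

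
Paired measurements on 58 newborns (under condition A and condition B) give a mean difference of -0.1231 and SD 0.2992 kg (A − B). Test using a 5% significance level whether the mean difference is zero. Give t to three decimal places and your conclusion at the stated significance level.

H0: μ_d = 0; H1: μ_d ≠ 0 (paired t-test on the differences, two-sided).
t = d̄/(s_d/√n) = -0.1231/(0.2992/√58) = -3.133
df = n − 1 = 57
Two-sided p-value ≈ 0.0027
Since p ≈ 0.0027 < α = 0.05, reject H0; the evidence is statistically significant.

t = -3.133; reject H0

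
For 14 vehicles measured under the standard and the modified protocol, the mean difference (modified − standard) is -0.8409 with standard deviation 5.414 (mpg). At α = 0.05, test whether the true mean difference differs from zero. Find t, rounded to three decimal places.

-0.581

H0: μ_d = 0; H1: μ_d ≠ 0 (paired t-test on the differences, two-sided).
t = d̄/(s_d/√n) = -0.8409/(5.414/√14) = -0.581
df = n − 1 = 13
Two-sided p-value ≈ 0.5711
Since p ≈ 0.5711 > α = 0.05, fail to reject H0; the evidence is not statistically significant.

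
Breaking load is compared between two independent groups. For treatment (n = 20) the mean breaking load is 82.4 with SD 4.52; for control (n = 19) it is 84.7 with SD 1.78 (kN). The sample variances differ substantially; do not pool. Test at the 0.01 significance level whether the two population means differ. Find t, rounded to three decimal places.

-2.110

Let group 1 = treatment, group 2 = control. H0: μ_1 = μ_2; H1: μ_1 ≠ μ_2 (Welch's two-sample t-test, two-sided).
t = (x̄_1 − x̄_2)/√(s_1²/n_1 + s_2²/n_2) = (82.4 − 84.7)/√(4.52²/20 + 1.78²/19) = -2.110
Welch–Satterthwaite df ≈ 25.01
Two-sided p-value ≈ 0.0450
Since p ≈ 0.0450 > α = 0.01, fail to reject H0; the evidence is not statistically significant.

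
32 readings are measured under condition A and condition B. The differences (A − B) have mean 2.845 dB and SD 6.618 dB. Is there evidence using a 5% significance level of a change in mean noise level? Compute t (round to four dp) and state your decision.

H0: μ_d = 0; H1: μ_d ≠ 0 (paired t-test on the differences, two-sided).
t = d̄/(s_d/√n) = 2.845/(6.618/√32) = 2.4318
df = n − 1 = 31
Two-sided p-value ≈ 0.0210
Since p ≈ 0.0210 < α = 0.05, reject H0; the evidence is statistically significant.

t = 2.4318; reject H0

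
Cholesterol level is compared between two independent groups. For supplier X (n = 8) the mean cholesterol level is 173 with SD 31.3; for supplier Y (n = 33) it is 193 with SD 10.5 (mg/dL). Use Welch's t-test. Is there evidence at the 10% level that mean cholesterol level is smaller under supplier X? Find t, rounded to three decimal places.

-1.783

Let group 1 = supplier X, group 2 = supplier Y. H0: μ_1 = μ_2; H1: μ_1 < μ_2 (Welch's two-sample t-test, left-tailed).
t = (x̄_1 − x̄_2)/√(s_1²/n_1 + s_2²/n_2) = (173 − 193)/√(31.3²/8 + 10.5²/33) = -1.783
Welch–Satterthwaite df ≈ 7.39
p-value = P(T ≤ -1.783) ≈ 0.058
Since p ≈ 0.058 < α = 0.1, reject H0; the data support H1.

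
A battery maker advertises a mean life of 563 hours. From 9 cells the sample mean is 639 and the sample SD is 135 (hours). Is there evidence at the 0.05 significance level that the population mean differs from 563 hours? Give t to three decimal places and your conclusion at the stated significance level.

t = 1.689; fail to reject H0

H0: μ = 563; H1: μ ≠ 563 (one-sample t-test, two-sided).
t = (x̄ − μ₀)/(s/√n) = (639 − 563)/(135/√9) = 1.689
df = n − 1 = 8
Two-sided p-value ≈ 0.130
Since p ≈ 0.130 > α = 0.05, fail to reject H0; the evidence is not statistically significant.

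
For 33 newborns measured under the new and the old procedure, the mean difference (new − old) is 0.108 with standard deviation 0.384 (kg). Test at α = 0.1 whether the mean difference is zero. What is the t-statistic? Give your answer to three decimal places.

1.616

H0: μ_d = 0; H1: μ_d ≠ 0 (paired t-test on the differences, two-sided).
t = d̄/(s_d/√n) = 0.108/(0.384/√33) = 1.616
df = n − 1 = 32
Two-sided p-value ≈ 0.116
Since p ≈ 0.116 > α = 0.1, fail to reject H0; the data do not provide sufficient evidence against H0.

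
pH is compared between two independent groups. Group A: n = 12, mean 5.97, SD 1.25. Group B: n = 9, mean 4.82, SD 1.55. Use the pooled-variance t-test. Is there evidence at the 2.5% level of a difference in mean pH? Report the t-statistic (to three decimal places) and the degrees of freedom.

Let group 1 = group A, group 2 = group B. H0: μ_1 = μ_2; H1: μ_1 ≠ μ_2 (two-sample pooled-variance t-test, two-sided).
s_p² = [(12−1)·1.25² + (9−1)·1.55²]/(12+9−2) = 1.91618
t = (5.97 − 4.82)/√[1.91618·(1/12 + 1/9)] = 1.884
df = n₁ + n₂ − 2 = 19
Two-sided p-value ≈ 0.075
Since p ≈ 0.075 > α = 0.025, fail to reject H0; the data do not provide sufficient evidence against H0.

t = 1.884, df = 19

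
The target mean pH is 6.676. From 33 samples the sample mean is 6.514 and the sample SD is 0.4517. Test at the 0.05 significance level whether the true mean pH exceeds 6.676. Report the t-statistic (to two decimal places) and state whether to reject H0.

t = -2.06; fail to reject H0

H0: μ = 6.676; H1: μ > 6.676 (one-sample t-test, right-tailed).
t = (x̄ − μ₀)/(s/√n) = (6.514 − 6.676)/(0.4517/√33) = -2.06
df = n − 1 = 32
p-value = P(T ≥ -2.06) ≈ 0.9762
Since p ≈ 0.9762 > α = 0.05, fail to reject H0; the evidence is not statistically significant.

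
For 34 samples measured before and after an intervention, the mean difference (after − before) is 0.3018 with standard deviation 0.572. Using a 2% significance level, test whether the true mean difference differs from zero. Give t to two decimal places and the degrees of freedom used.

t = 3.08, df = 33

H0: μ_d = 0; H1: μ_d ≠ 0 (paired t-test on the differences, two-sided).
t = d̄/(s_d/√n) = 0.3018/(0.572/√34) = 3.08
df = n − 1 = 33
Two-sided p-value ≈ 0.0042
Since p ≈ 0.0042 < α = 0.02, reject H0; the data support H1.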